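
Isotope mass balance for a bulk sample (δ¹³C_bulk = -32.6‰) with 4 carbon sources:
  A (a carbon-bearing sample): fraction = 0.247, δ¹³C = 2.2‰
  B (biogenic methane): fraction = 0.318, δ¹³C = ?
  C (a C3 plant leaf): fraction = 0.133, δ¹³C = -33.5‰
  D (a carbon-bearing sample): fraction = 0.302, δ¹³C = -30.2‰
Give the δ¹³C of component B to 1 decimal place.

-61.5‰

Isotope mass balance: δ_bulk = Σ fᵢ·δᵢ.
-32.6 = 0.247×(2.2) + 0.318×δ_B + 0.133×(-33.5) + 0.302×(-30.2)
0.318·δ_B = -32.6 − (-13.033) = -19.568
δ_B = -19.568 / 0.318 = -61.53‰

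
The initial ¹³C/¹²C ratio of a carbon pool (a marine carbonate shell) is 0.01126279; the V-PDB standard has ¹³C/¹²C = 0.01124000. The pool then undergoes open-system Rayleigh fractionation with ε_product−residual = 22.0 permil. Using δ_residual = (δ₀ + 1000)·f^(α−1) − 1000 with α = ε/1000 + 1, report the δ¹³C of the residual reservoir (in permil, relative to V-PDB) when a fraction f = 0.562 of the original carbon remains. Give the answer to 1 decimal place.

δ₀ = (0.01126279/0.01124000 − 1)×1000 = (1.002028 − 1)×1000 = 2.028 permil
α − 1 = ε/1000 = 0.0220
f^(α−1) = 0.562^(0.0220) = 0.987402
δ_res = (2.028 + 1000) × 0.987402 − 1000 = 989.404 − 1000 = -10.60 permil

-10.6 permil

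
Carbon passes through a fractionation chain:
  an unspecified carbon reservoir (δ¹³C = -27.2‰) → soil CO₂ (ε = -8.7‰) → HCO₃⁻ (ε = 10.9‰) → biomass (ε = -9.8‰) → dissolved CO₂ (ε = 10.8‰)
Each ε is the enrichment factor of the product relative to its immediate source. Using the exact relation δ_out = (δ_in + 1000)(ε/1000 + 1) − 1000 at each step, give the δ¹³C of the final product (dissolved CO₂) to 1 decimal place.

-24.3‰

step 1: δ = (-27.20 + 1000)·(-8.7/1000 + 1) − 1000 = -35.66‰
step 2: δ = (-35.66 + 1000)·(10.9/1000 + 1) − 1000 = -25.15‰
step 3: δ = (-25.15 + 1000)·(-9.8/1000 + 1) − 1000 = -34.71‰
step 4: δ = (-34.71 + 1000)·(10.8/1000 + 1) − 1000 = -24.28‰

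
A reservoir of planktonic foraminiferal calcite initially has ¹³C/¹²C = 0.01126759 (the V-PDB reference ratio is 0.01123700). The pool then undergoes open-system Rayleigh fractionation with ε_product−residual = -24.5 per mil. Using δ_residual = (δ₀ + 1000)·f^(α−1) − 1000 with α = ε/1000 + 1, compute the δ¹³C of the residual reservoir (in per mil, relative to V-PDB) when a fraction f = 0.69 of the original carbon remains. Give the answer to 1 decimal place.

11.9 per mil

δ₀ = (0.01126759/0.01123700 − 1)×1000 = (1.002722 − 1)×1000 = 2.722 per mil
α − 1 = ε/1000 = -0.0245
f^(α−1) = 0.69^(-0.0245) = 1.009133
δ_res = (2.722 + 1000) × 1.009133 − 1000 = 1011.880 − 1000 = 11.88 per mil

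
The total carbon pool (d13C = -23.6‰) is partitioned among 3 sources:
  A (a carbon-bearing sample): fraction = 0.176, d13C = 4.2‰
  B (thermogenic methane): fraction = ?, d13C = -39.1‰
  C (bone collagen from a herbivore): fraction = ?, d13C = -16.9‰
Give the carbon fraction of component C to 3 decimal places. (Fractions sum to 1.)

0.355

Let f_C and f_B be the unknown fractions; fractions sum to 1 so f_C + f_B = 0.824.
Mass balance: Σ fᵢ·δᵢ = δ_bulk ⇒ f_C·(-16.9) + f_B·(-39.1) = -23.6 − (0.739) = -24.339
Substitute f_B = 0.824 − f_C:
f_C·(-16.9 − -39.1) = -24.339 − 0.824×(-39.1) = 7.879
f_C = 7.879 / 22.2 = 0.3549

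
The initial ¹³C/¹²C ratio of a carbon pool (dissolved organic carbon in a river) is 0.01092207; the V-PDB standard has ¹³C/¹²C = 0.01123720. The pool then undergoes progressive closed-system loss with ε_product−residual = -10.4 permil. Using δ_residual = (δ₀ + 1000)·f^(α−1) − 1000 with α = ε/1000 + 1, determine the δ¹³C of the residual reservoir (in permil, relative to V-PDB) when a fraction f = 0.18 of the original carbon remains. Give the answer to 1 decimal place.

δ₀ = (0.01092207/0.01123720 − 1)×1000 = (0.971957 − 1)×1000 = -28.043 permil
α − 1 = ε/1000 = -0.0104
f^(α−1) = 0.18^(-0.0104) = 1.017994
δ_res = (-28.043 + 1000) × 1.017994 − 1000 = 989.446 − 1000 = -10.55 permil

-10.6 permil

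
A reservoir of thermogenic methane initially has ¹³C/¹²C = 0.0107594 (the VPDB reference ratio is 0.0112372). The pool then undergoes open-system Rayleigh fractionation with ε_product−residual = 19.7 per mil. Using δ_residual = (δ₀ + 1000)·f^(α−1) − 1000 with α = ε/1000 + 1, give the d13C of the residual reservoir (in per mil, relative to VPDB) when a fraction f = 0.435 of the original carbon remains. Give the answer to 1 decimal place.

-58.1 per mil

δ₀ = (0.0107594/0.0112372 − 1)×1000 = (0.957481 − 1)×1000 = -42.519 per mil
α − 1 = ε/1000 = 0.0197
f^(α−1) = 0.435^(0.0197) = 0.983735
δ_res = (-42.519 + 1000) × 0.983735 − 1000 = 941.907 − 1000 = -58.09 per mil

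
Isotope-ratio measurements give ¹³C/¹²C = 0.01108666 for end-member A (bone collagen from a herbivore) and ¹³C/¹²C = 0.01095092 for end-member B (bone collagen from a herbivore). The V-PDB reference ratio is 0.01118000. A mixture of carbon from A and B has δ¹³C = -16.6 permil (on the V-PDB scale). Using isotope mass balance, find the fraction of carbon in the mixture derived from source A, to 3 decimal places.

δ_A = (0.01108666/0.01118000 − 1)×1000 = (0.991651 − 1)×1000 = -8.349 permil
δ_B = (0.01095092/0.01118000 − 1)×1000 = (0.979510 − 1)×1000 = -20.490 permil
f_A = (δ_mix − δ_B)/(δ_A − δ_B) = (-16.6 − (-20.490))/(-8.349 − (-20.490))
f_A = 3.890 / 12.141 = 0.3204

0.320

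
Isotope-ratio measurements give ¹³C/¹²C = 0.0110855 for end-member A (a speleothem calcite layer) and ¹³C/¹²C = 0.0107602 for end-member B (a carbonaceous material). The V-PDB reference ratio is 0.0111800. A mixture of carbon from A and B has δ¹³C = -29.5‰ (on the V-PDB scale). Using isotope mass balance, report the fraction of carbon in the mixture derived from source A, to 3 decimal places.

δ_A = (0.0110855/0.0111800 − 1)×1000 = (0.991547 − 1)×1000 = -8.453‰
δ_B = (0.0107602/0.0111800 − 1)×1000 = (0.962451 − 1)×1000 = -37.549‰
f_A = (δ_mix − δ_B)/(δ_A − δ_B) = (-29.5 − (-37.549))/(-8.453 − (-37.549))
f_A = 8.049 / 29.097 = 0.2766

0.277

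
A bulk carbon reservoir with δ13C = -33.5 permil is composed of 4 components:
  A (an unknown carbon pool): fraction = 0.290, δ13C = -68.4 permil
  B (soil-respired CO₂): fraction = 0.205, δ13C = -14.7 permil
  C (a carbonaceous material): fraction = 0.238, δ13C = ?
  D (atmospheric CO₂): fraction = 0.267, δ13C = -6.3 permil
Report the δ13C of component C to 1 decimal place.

-37.7 permil

Isotope mass balance: δ_bulk = Σ fᵢ·δᵢ.
-33.5 = 0.290×(-68.4) + 0.205×(-14.7) + 0.238×δ_C + 0.267×(-6.3)
0.238·δ_C = -33.5 − (-24.532) = -8.968
δ_C = -8.968 / 0.238 = -37.68 permil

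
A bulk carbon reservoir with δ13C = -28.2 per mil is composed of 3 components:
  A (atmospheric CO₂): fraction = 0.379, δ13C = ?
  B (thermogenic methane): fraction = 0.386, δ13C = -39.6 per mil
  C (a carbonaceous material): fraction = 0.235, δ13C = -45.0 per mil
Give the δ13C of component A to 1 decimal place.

Isotope mass balance: δ_bulk = Σ fᵢ·δᵢ.
-28.2 = 0.379×δ_A + 0.386×(-39.6) + 0.235×(-45.0)
0.379·δ_A = -28.2 − (-25.861) = -2.339
δ_A = -2.339 / 0.379 = -6.17 per mil

-6.2 per mil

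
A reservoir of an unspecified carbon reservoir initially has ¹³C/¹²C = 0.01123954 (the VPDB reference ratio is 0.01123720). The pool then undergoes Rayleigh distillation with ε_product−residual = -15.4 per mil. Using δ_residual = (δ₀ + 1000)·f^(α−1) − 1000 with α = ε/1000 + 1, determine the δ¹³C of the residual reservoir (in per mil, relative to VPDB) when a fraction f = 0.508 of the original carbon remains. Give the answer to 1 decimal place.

10.7 per mil

δ₀ = (0.01123954/0.01123720 − 1)×1000 = (1.000208 − 1)×1000 = 0.208 per mil
α − 1 = ε/1000 = -0.0154
f^(α−1) = 0.508^(-0.0154) = 1.010485
δ_res = (0.208 + 1000) × 1.010485 − 1000 = 1010.695 − 1000 = 10.70 per mil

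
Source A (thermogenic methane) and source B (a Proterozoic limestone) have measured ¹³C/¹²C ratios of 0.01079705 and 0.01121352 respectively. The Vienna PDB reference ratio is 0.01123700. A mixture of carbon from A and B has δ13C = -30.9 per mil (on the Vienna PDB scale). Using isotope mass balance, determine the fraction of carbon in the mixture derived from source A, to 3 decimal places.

δ_A = (0.01079705/0.01123700 − 1)×1000 = (0.960848 − 1)×1000 = -39.152 per mil
δ_B = (0.01121352/0.01123700 − 1)×1000 = (0.997910 − 1)×1000 = -2.090 per mil
f_A = (δ_mix − δ_B)/(δ_A − δ_B) = (-30.9 − (-2.090))/(-39.152 − (-2.090))
f_A = -28.810 / -37.062 = 0.7774

0.777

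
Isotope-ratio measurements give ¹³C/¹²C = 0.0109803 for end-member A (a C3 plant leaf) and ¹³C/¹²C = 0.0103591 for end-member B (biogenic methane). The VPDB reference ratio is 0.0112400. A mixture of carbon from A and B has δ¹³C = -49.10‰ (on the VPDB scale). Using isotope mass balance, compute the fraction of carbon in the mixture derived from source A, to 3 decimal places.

δ_A = (0.0109803/0.0112400 − 1)×1000 = (0.976895 − 1)×1000 = -23.105‰
δ_B = (0.0103591/0.0112400 − 1)×1000 = (0.921628 − 1)×1000 = -78.372‰
f_A = (δ_mix − δ_B)/(δ_A − δ_B) = (-49.10 − (-78.372))/(-23.105 − (-78.372))
f_A = 29.272 / 55.267 = 0.5296

0.530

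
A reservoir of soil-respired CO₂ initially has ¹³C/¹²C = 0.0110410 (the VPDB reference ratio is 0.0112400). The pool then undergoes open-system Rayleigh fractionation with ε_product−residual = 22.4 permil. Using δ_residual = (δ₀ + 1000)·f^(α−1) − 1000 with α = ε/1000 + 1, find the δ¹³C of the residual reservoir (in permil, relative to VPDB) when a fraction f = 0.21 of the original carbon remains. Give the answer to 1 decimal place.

δ₀ = (0.0110410/0.0112400 − 1)×1000 = (0.982295 − 1)×1000 = -17.705 permil
α − 1 = ε/1000 = 0.0224
f^(α−1) = 0.21^(0.0224) = 0.965645
δ_res = (-17.705 + 1000) × 0.965645 − 1000 = 948.549 − 1000 = -51.45 permil

-51.5 permil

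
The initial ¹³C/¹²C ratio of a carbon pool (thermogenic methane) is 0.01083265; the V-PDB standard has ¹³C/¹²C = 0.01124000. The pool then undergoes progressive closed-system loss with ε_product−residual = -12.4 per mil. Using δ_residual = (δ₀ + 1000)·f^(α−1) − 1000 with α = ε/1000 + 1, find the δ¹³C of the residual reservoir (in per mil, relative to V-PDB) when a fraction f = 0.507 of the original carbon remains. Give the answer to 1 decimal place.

-28.1 per mil

δ₀ = (0.01083265/0.01124000 − 1)×1000 = (0.963759 − 1)×1000 = -36.241 per mil
α − 1 = ε/1000 = -0.0124
f^(α−1) = 0.507^(-0.0124) = 1.008458
δ_res = (-36.241 + 1000) × 1.008458 − 1000 = 971.911 − 1000 = -28.09 per mil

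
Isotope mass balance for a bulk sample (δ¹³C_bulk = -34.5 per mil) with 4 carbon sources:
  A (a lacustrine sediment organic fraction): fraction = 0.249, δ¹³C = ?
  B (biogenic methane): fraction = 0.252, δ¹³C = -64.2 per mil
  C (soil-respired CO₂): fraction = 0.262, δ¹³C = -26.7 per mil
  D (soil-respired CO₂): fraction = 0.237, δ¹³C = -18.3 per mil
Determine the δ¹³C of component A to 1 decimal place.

-28.1 per mil

Isotope mass balance: δ_bulk = Σ fᵢ·δᵢ.
-34.5 = 0.249×δ_A + 0.252×(-64.2) + 0.262×(-26.7) + 0.237×(-18.3)
0.249·δ_A = -34.5 − (-27.511) = -6.989
δ_A = -6.989 / 0.249 = -28.07 per mil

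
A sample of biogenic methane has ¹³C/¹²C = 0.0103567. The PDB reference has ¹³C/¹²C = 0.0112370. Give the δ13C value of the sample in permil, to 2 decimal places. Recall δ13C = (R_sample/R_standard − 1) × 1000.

δ13C = (R_sample / R_standard − 1) × 1000
R_sample / R_standard = 0.0103567 / 0.0112370 = 0.921661
δ13C = (0.921661 − 1) × 1000 = -78.339 permil

-78.34 permil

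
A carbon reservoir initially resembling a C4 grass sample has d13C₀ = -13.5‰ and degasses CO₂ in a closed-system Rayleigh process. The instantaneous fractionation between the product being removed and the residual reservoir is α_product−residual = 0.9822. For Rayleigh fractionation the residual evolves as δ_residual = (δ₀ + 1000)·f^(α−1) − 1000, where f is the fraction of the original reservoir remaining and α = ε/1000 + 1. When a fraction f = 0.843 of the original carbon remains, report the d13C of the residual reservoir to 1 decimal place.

-10.5‰

Rayleigh residual: δ_res = (δ₀ + 1000)·f^(α−1) − 1000
α − 1 = -0.01780
f^(α−1) = 0.843^(-0.01780) = 1.003045
δ_res = (-13.5 + 1000) × 1.003045 − 1000 = 989.504 − 1000 = -10.50‰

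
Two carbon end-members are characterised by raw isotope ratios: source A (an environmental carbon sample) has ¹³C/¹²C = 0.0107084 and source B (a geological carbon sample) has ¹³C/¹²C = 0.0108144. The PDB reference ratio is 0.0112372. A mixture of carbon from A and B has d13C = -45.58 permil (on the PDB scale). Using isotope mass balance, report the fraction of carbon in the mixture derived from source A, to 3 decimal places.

δ_A = (0.0107084/0.0112372 − 1)×1000 = (0.952942 − 1)×1000 = -47.058 permil
δ_B = (0.0108144/0.0112372 − 1)×1000 = (0.962375 − 1)×1000 = -37.625 permil
f_A = (δ_mix − δ_B)/(δ_A − δ_B) = (-45.58 − (-37.625))/(-47.058 − (-37.625))
f_A = -7.955 / -9.433 = 0.8433

0.843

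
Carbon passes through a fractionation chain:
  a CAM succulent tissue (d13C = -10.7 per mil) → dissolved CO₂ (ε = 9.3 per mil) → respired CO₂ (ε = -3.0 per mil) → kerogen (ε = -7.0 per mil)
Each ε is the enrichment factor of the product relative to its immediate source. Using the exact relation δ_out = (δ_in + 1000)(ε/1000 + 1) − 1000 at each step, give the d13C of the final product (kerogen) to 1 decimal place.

-11.5 per mil

step 1: δ = (-10.70 + 1000)·(9.3/1000 + 1) − 1000 = -1.50 per mil
step 2: δ = (-1.50 + 1000)·(-3.0/1000 + 1) − 1000 = -4.50 per mil
step 3: δ = (-4.50 + 1000)·(-7.0/1000 + 1) − 1000 = -11.46 per mil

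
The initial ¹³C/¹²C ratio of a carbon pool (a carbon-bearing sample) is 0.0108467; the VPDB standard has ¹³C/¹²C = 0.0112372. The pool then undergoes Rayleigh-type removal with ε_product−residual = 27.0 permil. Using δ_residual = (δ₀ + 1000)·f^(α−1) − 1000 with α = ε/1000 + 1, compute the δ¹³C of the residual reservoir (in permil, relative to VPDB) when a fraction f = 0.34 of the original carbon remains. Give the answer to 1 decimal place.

δ₀ = (0.0108467/0.0112372 − 1)×1000 = (0.965249 − 1)×1000 = -34.751 permil
α − 1 = ε/1000 = 0.0270
f^(α−1) = 0.34^(0.0270) = 0.971292
δ_res = (-34.751 + 1000) × 0.971292 − 1000 = 937.539 − 1000 = -62.46 permil

-62.5 permil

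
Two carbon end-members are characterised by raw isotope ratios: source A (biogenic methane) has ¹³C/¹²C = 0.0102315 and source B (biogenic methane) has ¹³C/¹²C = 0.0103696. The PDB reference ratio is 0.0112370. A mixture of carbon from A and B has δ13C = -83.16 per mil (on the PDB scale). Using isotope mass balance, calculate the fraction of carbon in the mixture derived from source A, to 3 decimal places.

0.486

δ_A = (0.0102315/0.0112370 − 1)×1000 = (0.910519 − 1)×1000 = -89.481 per mil
δ_B = (0.0103696/0.0112370 − 1)×1000 = (0.922809 − 1)×1000 = -77.191 per mil
f_A = (δ_mix − δ_B)/(δ_A − δ_B) = (-83.16 − (-77.191))/(-89.481 − (-77.191))
f_A = -5.969 / -12.290 = 0.4857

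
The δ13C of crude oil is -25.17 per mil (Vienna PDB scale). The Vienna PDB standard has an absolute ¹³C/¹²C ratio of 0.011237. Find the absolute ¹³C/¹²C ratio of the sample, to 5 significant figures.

R_sample = R_standard × (δ13C/1000 + 1)
R_sample = 0.011237 × (-25.17/1000 + 1) = 0.011237 × 0.974830
R_sample = 0.0109542

0.010954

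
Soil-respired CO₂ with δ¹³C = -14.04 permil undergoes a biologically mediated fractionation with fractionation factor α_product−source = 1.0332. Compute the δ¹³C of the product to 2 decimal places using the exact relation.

δ_product = (δ_source + 1000)·α − 1000
δ_product = (-14.04 + 1000) × 1.0332 − 1000
δ_product = 1018.694 − 1000 = 18.694 permil

18.69 permil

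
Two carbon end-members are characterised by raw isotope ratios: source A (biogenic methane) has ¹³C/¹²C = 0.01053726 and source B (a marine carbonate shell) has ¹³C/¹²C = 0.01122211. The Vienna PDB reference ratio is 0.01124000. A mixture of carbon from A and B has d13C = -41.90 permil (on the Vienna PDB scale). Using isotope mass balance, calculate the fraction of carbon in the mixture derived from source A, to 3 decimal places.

0.662

δ_A = (0.01053726/0.01124000 − 1)×1000 = (0.937479 − 1)×1000 = -62.521 permil
δ_B = (0.01122211/0.01124000 − 1)×1000 = (0.998408 − 1)×1000 = -1.592 permil
f_A = (δ_mix − δ_B)/(δ_A − δ_B) = (-41.90 − (-1.592))/(-62.521 − (-1.592))
f_A = -40.308 / -60.930 = 0.6616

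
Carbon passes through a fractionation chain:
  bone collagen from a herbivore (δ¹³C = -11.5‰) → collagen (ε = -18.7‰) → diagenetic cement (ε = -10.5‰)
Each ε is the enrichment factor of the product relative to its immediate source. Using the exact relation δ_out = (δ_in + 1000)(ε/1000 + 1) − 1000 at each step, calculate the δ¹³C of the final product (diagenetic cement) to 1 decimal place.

-40.2‰

step 1: δ = (-11.50 + 1000)·(-18.7/1000 + 1) − 1000 = -29.98‰
step 2: δ = (-29.98 + 1000)·(-10.5/1000 + 1) − 1000 = -40.17‰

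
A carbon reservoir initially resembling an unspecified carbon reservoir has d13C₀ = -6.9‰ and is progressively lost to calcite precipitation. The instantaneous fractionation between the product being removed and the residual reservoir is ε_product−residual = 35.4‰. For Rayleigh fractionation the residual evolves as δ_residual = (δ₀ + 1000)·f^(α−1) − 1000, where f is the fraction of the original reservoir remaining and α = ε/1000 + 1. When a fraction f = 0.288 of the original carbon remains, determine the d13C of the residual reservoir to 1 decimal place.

-49.7‰

Rayleigh residual: δ_res = (δ₀ + 1000)·f^(α−1) − 1000
α = ε/1000 + 1 = 1.03540, so α − 1 = 0.03540
f^(α−1) = 0.288^(0.03540) = 0.956891
δ_res = (-6.9 + 1000) × 0.956891 − 1000 = 950.289 − 1000 = -49.71‰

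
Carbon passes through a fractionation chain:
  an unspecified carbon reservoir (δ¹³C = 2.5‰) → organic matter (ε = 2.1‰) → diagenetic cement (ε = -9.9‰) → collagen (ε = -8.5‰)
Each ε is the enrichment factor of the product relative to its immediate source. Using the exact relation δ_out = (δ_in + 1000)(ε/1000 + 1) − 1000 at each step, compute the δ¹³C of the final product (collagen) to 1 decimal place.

step 1: δ = (2.50 + 1000)·(2.1/1000 + 1) − 1000 = 4.61‰
step 2: δ = (4.61 + 1000)·(-9.9/1000 + 1) − 1000 = -5.34‰
step 3: δ = (-5.34 + 1000)·(-8.5/1000 + 1) − 1000 = -13.79‰

-13.8‰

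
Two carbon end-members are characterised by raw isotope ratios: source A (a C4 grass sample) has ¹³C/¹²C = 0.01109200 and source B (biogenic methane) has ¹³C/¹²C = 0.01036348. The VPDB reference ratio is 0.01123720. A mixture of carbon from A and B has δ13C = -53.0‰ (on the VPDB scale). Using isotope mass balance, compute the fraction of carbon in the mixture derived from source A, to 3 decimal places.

0.382

δ_A = (0.01109200/0.01123720 − 1)×1000 = (0.987079 − 1)×1000 = -12.921‰
δ_B = (0.01036348/0.01123720 − 1)×1000 = (0.922248 − 1)×1000 = -77.752‰
f_A = (δ_mix − δ_B)/(δ_A − δ_B) = (-53.0 − (-77.752))/(-12.921 − (-77.752))
f_A = 24.752 / 64.831 = 0.3818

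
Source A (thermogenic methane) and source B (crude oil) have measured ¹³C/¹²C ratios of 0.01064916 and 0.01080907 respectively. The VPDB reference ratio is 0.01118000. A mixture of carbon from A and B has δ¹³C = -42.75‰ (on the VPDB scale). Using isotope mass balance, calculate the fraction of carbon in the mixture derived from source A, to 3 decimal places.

δ_A = (0.01064916/0.01118000 − 1)×1000 = (0.952519 − 1)×1000 = -47.481‰
δ_B = (0.01080907/0.01118000 − 1)×1000 = (0.966822 − 1)×1000 = -33.178‰
f_A = (δ_mix − δ_B)/(δ_A − δ_B) = (-42.75 − (-33.178))/(-47.481 − (-33.178))
f_A = -9.572 / -14.303 = 0.6692

0.669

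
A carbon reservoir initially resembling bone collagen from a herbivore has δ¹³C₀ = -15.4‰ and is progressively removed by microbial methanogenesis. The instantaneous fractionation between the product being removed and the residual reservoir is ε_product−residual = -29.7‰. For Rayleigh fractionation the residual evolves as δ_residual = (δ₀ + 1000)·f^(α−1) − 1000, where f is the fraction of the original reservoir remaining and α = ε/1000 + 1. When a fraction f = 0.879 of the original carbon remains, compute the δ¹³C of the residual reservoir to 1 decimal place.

Rayleigh residual: δ_res = (δ₀ + 1000)·f^(α−1) − 1000
α = ε/1000 + 1 = 0.97030, so α − 1 = -0.02970
f^(α−1) = 0.879^(-0.02970) = 1.003838
δ_res = (-15.4 + 1000) × 1.003838 − 1000 = 988.379 − 1000 = -11.62‰

-11.6‰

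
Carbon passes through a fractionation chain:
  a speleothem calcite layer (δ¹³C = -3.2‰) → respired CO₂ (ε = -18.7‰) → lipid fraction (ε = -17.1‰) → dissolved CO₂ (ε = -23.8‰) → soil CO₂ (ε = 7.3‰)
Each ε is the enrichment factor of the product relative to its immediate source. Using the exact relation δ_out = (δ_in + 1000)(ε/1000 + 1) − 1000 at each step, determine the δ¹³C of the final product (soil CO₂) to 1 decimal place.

step 1: δ = (-3.20 + 1000)·(-18.7/1000 + 1) − 1000 = -21.84‰
step 2: δ = (-21.84 + 1000)·(-17.1/1000 + 1) − 1000 = -38.57‰
step 3: δ = (-38.57 + 1000)·(-23.8/1000 + 1) − 1000 = -61.45‰
step 4: δ = (-61.45 + 1000)·(7.3/1000 + 1) − 1000 = -54.60‰

-54.6‰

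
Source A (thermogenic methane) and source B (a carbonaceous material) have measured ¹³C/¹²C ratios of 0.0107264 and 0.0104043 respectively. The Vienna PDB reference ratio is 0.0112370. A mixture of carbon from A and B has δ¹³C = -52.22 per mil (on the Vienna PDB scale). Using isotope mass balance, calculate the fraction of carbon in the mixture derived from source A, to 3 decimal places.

δ_A = (0.0107264/0.0112370 − 1)×1000 = (0.954561 − 1)×1000 = -45.439 per mil
δ_B = (0.0104043/0.0112370 − 1)×1000 = (0.925897 − 1)×1000 = -74.103 per mil
f_A = (δ_mix − δ_B)/(δ_A − δ_B) = (-52.22 − (-74.103))/(-45.439 − (-74.103))
f_A = 21.883 / 28.664 = 0.7634

0.763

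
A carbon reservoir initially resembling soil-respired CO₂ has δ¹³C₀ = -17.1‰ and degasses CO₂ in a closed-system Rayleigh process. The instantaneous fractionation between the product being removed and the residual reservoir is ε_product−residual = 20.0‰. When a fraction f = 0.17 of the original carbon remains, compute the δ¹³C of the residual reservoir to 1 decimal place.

-51.3‰

Rayleigh residual: δ_res = (δ₀ + 1000)·f^(α−1) − 1000
α = ε/1000 + 1 = 1.02000, so α − 1 = 0.02000
f^(α−1) = 0.17^(0.02000) = 0.965181
δ_res = (-17.1 + 1000) × 0.965181 − 1000 = 948.677 − 1000 = -51.32‰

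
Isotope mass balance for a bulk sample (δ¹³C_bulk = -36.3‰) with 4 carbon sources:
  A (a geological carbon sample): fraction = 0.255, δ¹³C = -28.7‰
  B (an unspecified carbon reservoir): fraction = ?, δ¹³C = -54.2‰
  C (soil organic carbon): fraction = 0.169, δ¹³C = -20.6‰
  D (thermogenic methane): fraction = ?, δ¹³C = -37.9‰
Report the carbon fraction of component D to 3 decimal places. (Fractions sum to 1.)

Let f_D and f_B be the unknown fractions; fractions sum to 1 so f_D + f_B = 0.576.
Mass balance: Σ fᵢ·δᵢ = δ_bulk ⇒ f_D·(-37.9) + f_B·(-54.2) = -36.3 − (-10.800) = -25.500
Substitute f_B = 0.576 − f_D:
f_D·(-37.9 − -54.2) = -25.500 − 0.576×(-54.2) = 5.719
f_D = 5.719 / 16.3 = 0.3509

0.351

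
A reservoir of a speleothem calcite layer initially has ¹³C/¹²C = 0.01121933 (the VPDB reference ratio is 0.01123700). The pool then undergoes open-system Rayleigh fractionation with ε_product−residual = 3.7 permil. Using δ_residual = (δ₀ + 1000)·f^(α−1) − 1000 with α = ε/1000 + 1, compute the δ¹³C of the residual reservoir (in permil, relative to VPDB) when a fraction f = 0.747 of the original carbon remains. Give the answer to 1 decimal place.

-2.6 permil

δ₀ = (0.01121933/0.01123700 − 1)×1000 = (0.998428 − 1)×1000 = -1.572 permil
α − 1 = ε/1000 = 0.0037
f^(α−1) = 0.747^(0.0037) = 0.998921
δ_res = (-1.572 + 1000) × 0.998921 − 1000 = 997.351 − 1000 = -2.65 permil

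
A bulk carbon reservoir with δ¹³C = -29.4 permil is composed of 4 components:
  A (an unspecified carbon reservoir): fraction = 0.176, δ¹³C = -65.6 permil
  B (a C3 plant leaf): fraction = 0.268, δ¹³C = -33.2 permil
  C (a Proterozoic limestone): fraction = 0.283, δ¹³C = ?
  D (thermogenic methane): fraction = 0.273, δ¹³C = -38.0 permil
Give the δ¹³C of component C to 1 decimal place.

5.0 permil

Isotope mass balance: δ_bulk = Σ fᵢ·δᵢ.
-29.4 = 0.176×(-65.6) + 0.268×(-33.2) + 0.283×δ_C + 0.273×(-38.0)
0.283·δ_C = -29.4 − (-30.817) = 1.417
δ_C = 1.417 / 0.283 = 5.01 permil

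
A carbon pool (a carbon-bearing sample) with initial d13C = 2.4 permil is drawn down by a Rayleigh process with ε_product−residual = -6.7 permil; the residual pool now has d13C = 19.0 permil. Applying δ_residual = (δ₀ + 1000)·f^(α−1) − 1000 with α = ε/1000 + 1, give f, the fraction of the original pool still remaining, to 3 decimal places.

α − 1 = ε/1000 = -0.0067
(δ_res + 1000)/(δ₀ + 1000) = (19.0 + 1000)/(2.4 + 1000) = 1019.0/1002.4 = 1.016560
f = 1.016560^(1/-0.0067) = exp(ln(1.016560)/-0.0067) = exp(0.01642/-0.0067)
f = exp(-2.4514) = 0.0862

0.086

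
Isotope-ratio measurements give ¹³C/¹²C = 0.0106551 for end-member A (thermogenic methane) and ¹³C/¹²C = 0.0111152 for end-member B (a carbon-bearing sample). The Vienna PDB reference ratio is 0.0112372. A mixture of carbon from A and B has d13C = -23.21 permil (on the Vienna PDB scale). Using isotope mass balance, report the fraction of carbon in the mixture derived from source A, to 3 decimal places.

δ_A = (0.0106551/0.0112372 − 1)×1000 = (0.948199 − 1)×1000 = -51.801 permil
δ_B = (0.0111152/0.0112372 − 1)×1000 = (0.989143 − 1)×1000 = -10.857 permil
f_A = (δ_mix − δ_B)/(δ_A − δ_B) = (-23.21 − (-10.857))/(-51.801 − (-10.857))
f_A = -12.353 / -40.944 = 0.3017

0.302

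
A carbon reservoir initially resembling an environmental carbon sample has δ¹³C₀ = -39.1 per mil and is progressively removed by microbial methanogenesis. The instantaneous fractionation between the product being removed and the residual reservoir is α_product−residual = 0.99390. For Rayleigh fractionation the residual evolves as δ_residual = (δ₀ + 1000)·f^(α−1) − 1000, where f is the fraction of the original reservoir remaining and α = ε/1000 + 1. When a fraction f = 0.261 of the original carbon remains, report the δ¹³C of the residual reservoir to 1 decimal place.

-31.2 per mil

Rayleigh residual: δ_res = (δ₀ + 1000)·f^(α−1) − 1000
α − 1 = -0.00610
f^(α−1) = 0.261^(-0.00610) = 1.008227
δ_res = (-39.1 + 1000) × 1.008227 − 1000 = 968.806 − 1000 = -31.19 per mil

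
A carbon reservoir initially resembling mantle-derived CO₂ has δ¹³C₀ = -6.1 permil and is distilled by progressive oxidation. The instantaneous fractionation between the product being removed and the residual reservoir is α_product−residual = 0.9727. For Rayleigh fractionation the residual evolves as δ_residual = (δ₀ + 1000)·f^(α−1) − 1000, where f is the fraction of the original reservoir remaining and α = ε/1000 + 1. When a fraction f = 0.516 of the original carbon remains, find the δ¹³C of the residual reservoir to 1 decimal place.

Rayleigh residual: δ_res = (δ₀ + 1000)·f^(α−1) − 1000
α − 1 = -0.02730
f^(α−1) = 0.516^(-0.02730) = 1.018227
δ_res = (-6.1 + 1000) × 1.018227 − 1000 = 1012.016 − 1000 = 12.02 permil

12.0 permil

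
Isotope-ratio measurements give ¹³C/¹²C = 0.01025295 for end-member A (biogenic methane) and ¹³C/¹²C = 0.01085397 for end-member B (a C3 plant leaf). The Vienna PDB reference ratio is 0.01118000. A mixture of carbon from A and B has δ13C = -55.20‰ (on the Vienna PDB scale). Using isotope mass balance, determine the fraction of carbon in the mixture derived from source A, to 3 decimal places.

0.484

δ_A = (0.01025295/0.01118000 − 1)×1000 = (0.917080 − 1)×1000 = -82.920‰
δ_B = (0.01085397/0.01118000 − 1)×1000 = (0.970838 − 1)×1000 = -29.162‰
f_A = (δ_mix − δ_B)/(δ_A − δ_B) = (-55.20 − (-29.162))/(-82.920 − (-29.162))
f_A = -26.038 / -53.758 = 0.4844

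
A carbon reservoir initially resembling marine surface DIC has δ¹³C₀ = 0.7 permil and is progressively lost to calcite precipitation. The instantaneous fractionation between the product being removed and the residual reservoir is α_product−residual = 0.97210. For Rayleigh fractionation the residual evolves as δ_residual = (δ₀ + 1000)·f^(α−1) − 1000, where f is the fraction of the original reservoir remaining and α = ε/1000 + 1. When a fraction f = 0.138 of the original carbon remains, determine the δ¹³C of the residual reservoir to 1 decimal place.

Rayleigh residual: δ_res = (δ₀ + 1000)·f^(α−1) − 1000
α − 1 = -0.02790
f^(α−1) = 0.138^(-0.02790) = 1.056811
δ_res = (0.7 + 1000) × 1.056811 − 1000 = 1057.551 − 1000 = 57.55 permil

57.6 permil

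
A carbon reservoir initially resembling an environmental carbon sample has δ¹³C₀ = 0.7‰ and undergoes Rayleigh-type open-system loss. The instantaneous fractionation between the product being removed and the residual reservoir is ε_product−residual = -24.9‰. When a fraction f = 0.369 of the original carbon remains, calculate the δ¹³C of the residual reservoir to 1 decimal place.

Rayleigh residual: δ_res = (δ₀ + 1000)·f^(α−1) − 1000
α = ε/1000 + 1 = 0.97510, so α − 1 = -0.02490
f^(α−1) = 0.369^(-0.02490) = 1.025135
δ_res = (0.7 + 1000) × 1.025135 − 1000 = 1025.853 − 1000 = 25.85‰

25.9‰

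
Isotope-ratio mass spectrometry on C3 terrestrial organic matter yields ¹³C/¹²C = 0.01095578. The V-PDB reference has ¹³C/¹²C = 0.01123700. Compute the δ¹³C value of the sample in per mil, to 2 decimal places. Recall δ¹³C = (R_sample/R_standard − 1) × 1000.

-25.03 per mil

δ¹³C = (R_sample / R_standard − 1) × 1000
R_sample / R_standard = 0.01095578 / 0.01123700 = 0.974974
δ¹³C = (0.974974 − 1) × 1000 = -25.026 per mil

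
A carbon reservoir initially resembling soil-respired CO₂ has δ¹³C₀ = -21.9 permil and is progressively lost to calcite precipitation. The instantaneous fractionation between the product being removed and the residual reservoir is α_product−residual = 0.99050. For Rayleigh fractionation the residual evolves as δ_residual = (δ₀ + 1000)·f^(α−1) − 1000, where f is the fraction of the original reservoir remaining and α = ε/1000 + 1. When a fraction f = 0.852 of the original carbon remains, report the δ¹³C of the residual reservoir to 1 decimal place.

-20.4 permil

Rayleigh residual: δ_res = (δ₀ + 1000)·f^(α−1) − 1000
α − 1 = -0.00950
f^(α−1) = 0.852^(-0.00950) = 1.001523
δ_res = (-21.9 + 1000) × 1.001523 − 1000 = 979.589 − 1000 = -20.41 permil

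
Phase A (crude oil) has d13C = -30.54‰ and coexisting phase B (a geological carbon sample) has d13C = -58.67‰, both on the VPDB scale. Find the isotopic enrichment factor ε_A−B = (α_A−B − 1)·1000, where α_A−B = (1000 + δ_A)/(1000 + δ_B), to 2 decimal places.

α_A−B = (1000 + -30.54) / (1000 + -58.67) = 969.46 / 941.33 = 1.029883
ε_A−B = (1.029883 − 1) × 1000 = 29.883‰
(The approximation ε ≈ δ_A − δ_B would give 28.13‰.)

29.88‰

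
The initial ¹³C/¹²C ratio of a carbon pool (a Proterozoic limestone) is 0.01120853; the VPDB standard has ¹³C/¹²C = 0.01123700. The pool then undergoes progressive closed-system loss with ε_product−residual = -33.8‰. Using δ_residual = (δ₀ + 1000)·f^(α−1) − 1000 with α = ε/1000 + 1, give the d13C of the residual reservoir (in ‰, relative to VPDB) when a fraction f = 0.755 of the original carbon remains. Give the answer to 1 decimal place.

7.0‰

δ₀ = (0.01120853/0.01123700 − 1)×1000 = (0.997466 − 1)×1000 = -2.534‰
α − 1 = ε/1000 = -0.0338
f^(α−1) = 0.755^(-0.0338) = 1.009544
δ_res = (-2.534 + 1000) × 1.009544 − 1000 = 1006.987 − 1000 = 6.99‰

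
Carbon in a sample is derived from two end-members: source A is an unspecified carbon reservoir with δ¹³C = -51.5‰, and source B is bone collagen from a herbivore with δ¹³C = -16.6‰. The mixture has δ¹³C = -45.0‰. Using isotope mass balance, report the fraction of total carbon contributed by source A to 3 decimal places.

0.814

δ_mix = f_A·δ_A + (1 − f_A)·δ_B  ⇒  f_A = (δ_mix − δ_B)/(δ_A − δ_B)
f_A = (-45.0 − (-16.6)) / (-51.5 − (-16.6))
f_A = -28.4 / -34.9 = 0.8138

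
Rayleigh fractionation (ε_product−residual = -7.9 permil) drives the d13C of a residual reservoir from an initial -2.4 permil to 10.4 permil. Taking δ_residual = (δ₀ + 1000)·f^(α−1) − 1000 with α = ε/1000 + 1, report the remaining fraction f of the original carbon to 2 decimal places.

0.20

α − 1 = ε/1000 = -0.0079
(δ_res + 1000)/(δ₀ + 1000) = (10.4 + 1000)/(-2.4 + 1000) = 1010.4/997.6 = 1.012831
f = 1.012831^(1/-0.0079) = exp(ln(1.012831)/-0.0079) = exp(0.01275/-0.0079)
f = exp(-1.6138) = 0.1991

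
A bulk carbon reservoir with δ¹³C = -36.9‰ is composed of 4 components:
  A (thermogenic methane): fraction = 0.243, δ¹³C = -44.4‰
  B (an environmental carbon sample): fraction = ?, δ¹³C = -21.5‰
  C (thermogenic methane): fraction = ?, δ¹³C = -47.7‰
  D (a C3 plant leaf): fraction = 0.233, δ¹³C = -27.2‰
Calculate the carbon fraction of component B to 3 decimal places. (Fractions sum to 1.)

Let f_B and f_C be the unknown fractions; fractions sum to 1 so f_B + f_C = 0.524.
Mass balance: Σ fᵢ·δᵢ = δ_bulk ⇒ f_B·(-21.5) + f_C·(-47.7) = -36.9 − (-17.127) = -19.773
Substitute f_C = 0.524 − f_B:
f_B·(-21.5 − -47.7) = -19.773 − 0.524×(-47.7) = 5.222
f_B = 5.222 / 26.2 = 0.1993

0.199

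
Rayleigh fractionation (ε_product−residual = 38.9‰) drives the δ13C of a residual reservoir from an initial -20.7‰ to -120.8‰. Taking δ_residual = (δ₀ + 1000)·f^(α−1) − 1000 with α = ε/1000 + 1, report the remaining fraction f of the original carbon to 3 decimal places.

α − 1 = ε/1000 = 0.0389
(δ_res + 1000)/(δ₀ + 1000) = (-120.8 + 1000)/(-20.7 + 1000) = 879.2/979.3 = 0.897784
f = 0.897784^(1/0.0389) = exp(ln(0.897784)/0.0389) = exp(-0.10783/0.0389)
f = exp(-2.7719) = 0.0625

0.063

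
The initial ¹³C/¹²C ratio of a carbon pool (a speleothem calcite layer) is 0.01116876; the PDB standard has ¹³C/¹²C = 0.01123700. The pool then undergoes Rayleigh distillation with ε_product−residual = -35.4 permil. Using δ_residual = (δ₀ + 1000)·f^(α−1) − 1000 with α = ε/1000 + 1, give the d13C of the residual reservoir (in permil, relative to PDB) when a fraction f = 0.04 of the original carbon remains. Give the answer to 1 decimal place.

δ₀ = (0.01116876/0.01123700 − 1)×1000 = (0.993927 − 1)×1000 = -6.073 permil
α − 1 = ε/1000 = -0.0354
f^(α−1) = 0.04^(-0.0354) = 1.120694
δ_res = (-6.073 + 1000) × 1.120694 − 1000 = 1113.888 − 1000 = 113.89 permil

113.9 permil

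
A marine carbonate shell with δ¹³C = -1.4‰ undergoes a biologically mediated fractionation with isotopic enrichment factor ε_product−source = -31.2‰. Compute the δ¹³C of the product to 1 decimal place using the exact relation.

-32.6‰

To first order, δ_product ≈ δ_source + ε = -32.6‰.
Exactly, δ_product = (δ_source + 1000)·(ε/1000 + 1) − 1000.
δ_product = (-1.4 + 1000) × (-31.2/1000 + 1) − 1000
δ_product = -32.56‰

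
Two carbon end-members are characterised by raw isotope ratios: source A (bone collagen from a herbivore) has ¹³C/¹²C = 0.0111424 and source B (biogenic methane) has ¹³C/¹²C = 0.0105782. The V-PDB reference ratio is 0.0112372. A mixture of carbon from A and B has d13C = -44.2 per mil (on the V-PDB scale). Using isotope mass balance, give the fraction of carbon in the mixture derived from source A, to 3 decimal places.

δ_A = (0.0111424/0.0112372 − 1)×1000 = (0.991564 − 1)×1000 = -8.436 per mil
δ_B = (0.0105782/0.0112372 − 1)×1000 = (0.941355 − 1)×1000 = -58.645 per mil
f_A = (δ_mix − δ_B)/(δ_A − δ_B) = (-44.2 − (-58.645))/(-8.436 − (-58.645))
f_A = 14.445 / 50.208 = 0.2877

0.288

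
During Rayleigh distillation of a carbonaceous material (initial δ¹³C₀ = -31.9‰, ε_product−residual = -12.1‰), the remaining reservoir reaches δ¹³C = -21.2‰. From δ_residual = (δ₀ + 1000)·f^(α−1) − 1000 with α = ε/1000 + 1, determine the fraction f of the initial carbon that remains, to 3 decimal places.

0.403

α − 1 = ε/1000 = -0.0121
(δ_res + 1000)/(δ₀ + 1000) = (-21.2 + 1000)/(-31.9 + 1000) = 978.8/968.1 = 1.011053
f = 1.011053^(1/-0.0121) = exp(ln(1.011053)/-0.0121) = exp(0.01099/-0.0121)
f = exp(-0.9084) = 0.4032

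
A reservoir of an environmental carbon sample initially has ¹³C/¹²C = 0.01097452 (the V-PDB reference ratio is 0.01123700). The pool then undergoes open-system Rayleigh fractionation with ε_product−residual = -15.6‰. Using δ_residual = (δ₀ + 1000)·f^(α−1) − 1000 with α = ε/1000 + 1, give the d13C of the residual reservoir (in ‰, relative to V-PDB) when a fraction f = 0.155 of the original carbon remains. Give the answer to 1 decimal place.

5.5‰

δ₀ = (0.01097452/0.01123700 − 1)×1000 = (0.976641 − 1)×1000 = -23.359‰
α − 1 = ε/1000 = -0.0156
f^(α−1) = 0.155^(-0.0156) = 1.029511
δ_res = (-23.359 + 1000) × 1.029511 − 1000 = 1005.463 − 1000 = 5.46‰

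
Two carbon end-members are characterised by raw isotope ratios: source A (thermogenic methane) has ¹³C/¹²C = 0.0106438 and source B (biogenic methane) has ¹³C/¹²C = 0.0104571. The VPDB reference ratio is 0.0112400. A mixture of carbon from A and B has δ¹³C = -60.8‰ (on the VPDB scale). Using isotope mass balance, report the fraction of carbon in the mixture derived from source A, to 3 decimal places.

0.533

δ_A = (0.0106438/0.0112400 − 1)×1000 = (0.946957 − 1)×1000 = -53.043‰
δ_B = (0.0104571/0.0112400 − 1)×1000 = (0.930347 − 1)×1000 = -69.653‰
f_A = (δ_mix − δ_B)/(δ_A − δ_B) = (-60.8 − (-69.653))/(-53.043 − (-69.653))
f_A = 8.853 / 16.610 = 0.5330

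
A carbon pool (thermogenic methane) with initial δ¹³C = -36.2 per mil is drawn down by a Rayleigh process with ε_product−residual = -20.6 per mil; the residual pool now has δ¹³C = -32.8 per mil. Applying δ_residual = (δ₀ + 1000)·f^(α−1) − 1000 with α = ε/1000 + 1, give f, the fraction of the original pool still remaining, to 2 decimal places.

0.84

α − 1 = ε/1000 = -0.0206
(δ_res + 1000)/(δ₀ + 1000) = (-32.8 + 1000)/(-36.2 + 1000) = 967.2/963.8 = 1.003528
f = 1.003528^(1/-0.0206) = exp(ln(1.003528)/-0.0206) = exp(0.00352/-0.0206)
f = exp(-0.1709) = 0.8429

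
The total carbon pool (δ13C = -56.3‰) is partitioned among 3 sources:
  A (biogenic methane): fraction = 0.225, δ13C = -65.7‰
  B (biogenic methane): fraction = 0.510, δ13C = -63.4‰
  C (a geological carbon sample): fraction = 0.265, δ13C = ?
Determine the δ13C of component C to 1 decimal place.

-34.7‰

Isotope mass balance: δ_bulk = Σ fᵢ·δᵢ.
-56.3 = 0.225×(-65.7) + 0.510×(-63.4) + 0.265×δ_C
0.265·δ_C = -56.3 − (-47.117) = -9.183
δ_C = -9.183 / 0.265 = -34.65‰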